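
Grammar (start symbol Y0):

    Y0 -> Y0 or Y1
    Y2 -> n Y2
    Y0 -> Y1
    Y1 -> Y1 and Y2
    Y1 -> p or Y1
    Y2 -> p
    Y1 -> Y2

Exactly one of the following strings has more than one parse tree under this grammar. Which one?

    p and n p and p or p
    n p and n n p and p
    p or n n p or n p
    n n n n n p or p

p and n p and p or p: 1 tree
n p and n n p and p: 1 tree
p or n n p or n p: 2 trees
n n n n n p or p: 1 tree

p or n n p or n p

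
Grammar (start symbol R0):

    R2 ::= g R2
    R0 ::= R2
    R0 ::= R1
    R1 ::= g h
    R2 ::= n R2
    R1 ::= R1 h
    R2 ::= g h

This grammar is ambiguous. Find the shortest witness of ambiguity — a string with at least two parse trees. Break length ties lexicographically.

length 2: g h has 2 parse trees

Two derivations of g h:
  R0 ⇒ R2 ⇒ g h
  R0 ⇒ R1 ⇒ g h

g h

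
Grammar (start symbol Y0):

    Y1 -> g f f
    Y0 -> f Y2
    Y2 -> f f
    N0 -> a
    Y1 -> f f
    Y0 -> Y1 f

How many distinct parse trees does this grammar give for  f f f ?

Parse trees for f f f:
  [Y0 f [Y2 f f]]
  [Y0 [Y1 f f] f]

2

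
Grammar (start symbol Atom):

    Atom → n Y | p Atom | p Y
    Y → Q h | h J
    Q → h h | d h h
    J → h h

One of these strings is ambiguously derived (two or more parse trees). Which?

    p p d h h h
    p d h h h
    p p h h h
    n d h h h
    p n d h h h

p p d h h h: 1 tree
p d h h h: 1 tree
p p h h h: 2 trees
n d h h h: 1 tree
p n d h h h: 1 tree

p p h h h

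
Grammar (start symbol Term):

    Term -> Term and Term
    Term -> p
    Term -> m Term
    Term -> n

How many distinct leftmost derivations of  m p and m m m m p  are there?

Parse trees for m p and m m m m p:
  [Term [Term m [Term p]] and [Term m [Term m [Term m [Term m [Term p]]]]]]
  [Term m [Term [Term p] and [Term m [Term m [Term m [Term m [Term p]]]]]]]

2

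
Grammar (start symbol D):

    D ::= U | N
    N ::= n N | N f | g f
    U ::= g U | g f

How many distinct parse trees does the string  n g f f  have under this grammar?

Parse trees for n g f f:
  [D [N n [N [N g f] f]]]
  [D [N [N n [N g f]] f]]

2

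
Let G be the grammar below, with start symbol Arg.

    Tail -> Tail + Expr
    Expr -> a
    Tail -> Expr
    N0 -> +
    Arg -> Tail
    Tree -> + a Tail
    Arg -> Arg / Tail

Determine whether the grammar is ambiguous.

(Tree, N0 are unreachable from Arg, so their rules don't affect L(Arg).) This is a standard precedence ladder (Arg over Tail over Expr), with each level left-recursive on its own operator ('/' at Arg, '+' at Tail). That structure is LR(1), hence unambiguous.

Unambiguous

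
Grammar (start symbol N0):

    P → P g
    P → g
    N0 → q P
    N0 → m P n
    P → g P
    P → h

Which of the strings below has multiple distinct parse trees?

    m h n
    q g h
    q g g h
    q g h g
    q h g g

m h n: 1 tree
q g h: 1 tree
q g g h: 1 tree
q g h g: 2 trees
q h g g: 1 tree

q g h g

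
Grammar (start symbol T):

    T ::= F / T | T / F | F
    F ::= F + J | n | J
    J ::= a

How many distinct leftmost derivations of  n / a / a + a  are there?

Parse trees for n / a / a + a:
  [T [F n] / [T [F [J a]] / [T [F [F [J a]] + [J a]]]]]
  [T [F n] / [T [T [F [J a]]] / [F [F [J a]] + [J a]]]]
  [T [T [F n] / [T [F [J a]]]] / [F [F [J a]] + [J a]]]
  [T [T [T [F n]] / [F [J a]]] / [F [F [J a]] + [J a]]]

4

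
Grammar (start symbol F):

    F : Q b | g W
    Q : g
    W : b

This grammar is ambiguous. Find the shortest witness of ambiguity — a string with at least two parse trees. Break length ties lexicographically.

length 2: g b has 2 parse trees

Two derivations of g b:
  F ⇒ Q b ⇒ g b
  F ⇒ g W ⇒ g b

g b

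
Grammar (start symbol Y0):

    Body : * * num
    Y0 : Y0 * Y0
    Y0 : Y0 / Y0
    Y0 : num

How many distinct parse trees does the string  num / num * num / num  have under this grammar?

5

Parse trees for num / num * num / num:
  [Y0 [Y0 [Y0 num] / [Y0 num]] * [Y0 [Y0 num] / [Y0 num]]]
  [Y0 [Y0 num] / [Y0 [Y0 num] * [Y0 [Y0 num] / [Y0 num]]]]
  [Y0 [Y0 num] / [Y0 [Y0 [Y0 num] * [Y0 num]] / [Y0 num]]]
  [Y0 [Y0 [Y0 [Y0 num] / [Y0 num]] * [Y0 num]] / [Y0 num]]
  [Y0 [Y0 [Y0 num] / [Y0 [Y0 num] * [Y0 num]]] / [Y0 num]]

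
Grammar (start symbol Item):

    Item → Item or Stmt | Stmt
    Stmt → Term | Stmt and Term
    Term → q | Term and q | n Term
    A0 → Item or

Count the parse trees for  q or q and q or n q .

Parse trees for q or q and q or n q:
  [Item [Item [Item [Stmt [Term q]]] or [Stmt [Term [Term q] and q]]] or [Stmt [Term n [Term q]]]]
  [Item [Item [Item [Stmt [Term q]]] or [Stmt [Stmt [Term q]] and [Term q]]] or [Stmt [Term n [Term q]]]]

2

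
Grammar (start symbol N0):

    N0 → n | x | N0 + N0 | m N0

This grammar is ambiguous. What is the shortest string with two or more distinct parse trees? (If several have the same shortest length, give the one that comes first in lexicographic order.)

length 1: no string has ≥2 trees
length 2: no string has ≥2 trees
length 3: no string has ≥2 trees
length 4: m n + n has 2 parse trees

Two derivations of m n + n:
  N0 ⇒ N0 + N0 ⇒ m N0 + N0 ⇒ m n + N0 ⇒ m n + n
  N0 ⇒ m N0 ⇒ m N0 + N0 ⇒ m n + N0 ⇒ m n + n

m n + n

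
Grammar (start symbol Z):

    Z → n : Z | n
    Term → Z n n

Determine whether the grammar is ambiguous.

(Term is unreachable from Z, so its rules don't affect L(Z).) The reachable grammar is A → atom sep A | atom. Each atom is followed by either the separator (recurse) or end-of-string (stop) — no choice point.

Unambiguous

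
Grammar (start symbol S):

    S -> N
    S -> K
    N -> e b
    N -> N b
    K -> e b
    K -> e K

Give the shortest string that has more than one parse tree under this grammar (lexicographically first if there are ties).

length 2: e b has 2 parse trees

Two derivations of e b:
  S ⇒ N ⇒ e b
  S ⇒ K ⇒ e b

e b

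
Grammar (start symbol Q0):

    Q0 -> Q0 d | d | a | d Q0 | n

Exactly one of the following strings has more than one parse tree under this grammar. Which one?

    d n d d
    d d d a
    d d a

d n d d: 3 trees
d d d a: 1 tree
d d a: 1 tree

d n d d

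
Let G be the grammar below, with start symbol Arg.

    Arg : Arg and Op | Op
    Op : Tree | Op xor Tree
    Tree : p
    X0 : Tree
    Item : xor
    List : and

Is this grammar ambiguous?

Unambiguous

Only Arg, Op, Tree are reachable from Arg; ignoring the rest: The grammar is stratified — Arg handles 'and' (left-recursive), Op handles 'xor', Tree atoms. Each operator has a fixed associativity and precedence level, so every string has one parse.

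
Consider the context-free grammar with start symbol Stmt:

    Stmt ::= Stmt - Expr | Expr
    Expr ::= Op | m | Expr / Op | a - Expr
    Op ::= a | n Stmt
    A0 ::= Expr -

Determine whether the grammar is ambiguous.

Witness: a - a

Derivation 1: Stmt ⇒ Stmt - Expr ⇒ Expr - Expr ⇒ Op - Expr ⇒ a - Expr ⇒ a - Op ⇒ a - a
Derivation 2: Stmt ⇒ Expr ⇒ a - Expr ⇒ a - Op ⇒ a - a

Two distinct leftmost derivations for the same string.

Ambiguous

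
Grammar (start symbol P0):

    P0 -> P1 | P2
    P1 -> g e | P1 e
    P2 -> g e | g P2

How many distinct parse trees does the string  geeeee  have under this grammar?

Parse trees for geeeee:
  [P0 [P1 [P1 [P1 [P1 [P1 g e] e] e] e] e]]

1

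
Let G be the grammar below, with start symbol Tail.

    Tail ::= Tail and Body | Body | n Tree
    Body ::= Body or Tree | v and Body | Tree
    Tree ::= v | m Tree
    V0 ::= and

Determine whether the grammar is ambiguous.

Witness: v and v

Derivation 1: Tail ⇒ Tail and Body ⇒ Body and Body ⇒ Tree and Body ⇒ v and Body ⇒ v and Tree ⇒ v and v
Derivation 2: Tail ⇒ Body ⇒ v and Body ⇒ v and Tree ⇒ v and v

Two distinct leftmost derivations for the same string.

Ambiguous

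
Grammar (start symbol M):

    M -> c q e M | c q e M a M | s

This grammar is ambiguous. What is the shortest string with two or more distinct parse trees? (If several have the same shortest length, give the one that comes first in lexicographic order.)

c q e c q e s a s

length 1: no string has ≥2 trees
length 4: no string has ≥2 trees
length 6: no string has ≥2 trees
length 7: no string has ≥2 trees
length 9: c q e c q e s a s has 2 parse trees

Two derivations of c q e c q e s a s:
  M ⇒ c q e M ⇒ c q e c q e M a M ⇒ c q e c q e s a M ⇒ c q e c q e s a s
  M ⇒ c q e M a M ⇒ c q e c q e M a M ⇒ c q e c q e s a M ⇒ c q e c q e s a s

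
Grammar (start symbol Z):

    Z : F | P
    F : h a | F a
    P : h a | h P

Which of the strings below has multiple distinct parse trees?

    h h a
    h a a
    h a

h a

h h a: 1 tree
h a a: 1 tree
h a: 2 trees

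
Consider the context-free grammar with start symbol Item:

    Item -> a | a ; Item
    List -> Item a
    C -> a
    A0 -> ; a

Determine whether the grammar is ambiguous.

Unambiguous

Only Item is reachable from Item; ignoring the rest: Right-recursive list with a separator: after each atom, whether the separator follows determines the rule. One parse per string.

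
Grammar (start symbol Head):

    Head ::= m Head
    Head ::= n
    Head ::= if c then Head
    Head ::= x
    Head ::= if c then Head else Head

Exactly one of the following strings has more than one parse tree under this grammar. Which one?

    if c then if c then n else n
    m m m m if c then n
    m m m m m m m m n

if c then if c then n else n: 2 trees
m m m m if c then n: 1 tree
m m m m m m m m n: 1 tree

if c then if c then n else n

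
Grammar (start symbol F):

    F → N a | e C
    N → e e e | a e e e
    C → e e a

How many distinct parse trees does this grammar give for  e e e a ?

Parse trees for e e e a:
  [F [N e e e] a]
  [F e [C e e a]]

2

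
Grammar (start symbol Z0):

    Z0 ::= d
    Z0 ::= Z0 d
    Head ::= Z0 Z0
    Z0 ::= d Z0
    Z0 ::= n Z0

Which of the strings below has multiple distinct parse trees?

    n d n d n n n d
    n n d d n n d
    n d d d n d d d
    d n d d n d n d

n d n d n n n d: 1 tree
n n d d n n d: 1 tree
n d d d n d d d: 29 trees
d n d d n d n d: 1 tree

n d d d n d d d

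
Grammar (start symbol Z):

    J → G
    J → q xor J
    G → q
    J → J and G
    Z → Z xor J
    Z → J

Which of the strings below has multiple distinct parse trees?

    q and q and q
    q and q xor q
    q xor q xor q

q and q and q: 1 tree
q and q xor q: 1 tree
q xor q xor q: 4 trees

q xor q xor q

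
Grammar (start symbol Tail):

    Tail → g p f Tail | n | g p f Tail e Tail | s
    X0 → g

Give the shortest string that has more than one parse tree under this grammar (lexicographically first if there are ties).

g p f g p f n e n

length 1: no string has ≥2 trees
length 4: no string has ≥2 trees
length 6: no string has ≥2 trees
length 7: no string has ≥2 trees
length 9: g p f g p f n e n has 2 parse trees

Two derivations of g p f g p f n e n:
  Tail ⇒ g p f Tail ⇒ g p f g p f Tail e Tail ⇒ g p f g p f n e Tail ⇒ g p f g p f n e n
  Tail ⇒ g p f Tail e Tail ⇒ g p f g p f Tail e Tail ⇒ g p f g p f n e Tail ⇒ g p f g p f n e n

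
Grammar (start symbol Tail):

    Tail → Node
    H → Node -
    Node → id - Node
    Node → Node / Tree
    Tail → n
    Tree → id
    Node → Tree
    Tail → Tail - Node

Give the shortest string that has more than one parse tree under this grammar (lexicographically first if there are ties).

length 1: no string has ≥2 trees
length 3: id - id has 2 parse trees

Two derivations of id - id:
  Tail ⇒ Node ⇒ id - Node ⇒ id - Tree ⇒ id - id
  Tail ⇒ Tail - Node ⇒ Node - Node ⇒ Tree - Node ⇒ id - Node ⇒ id - Tree ⇒ id - id

id - id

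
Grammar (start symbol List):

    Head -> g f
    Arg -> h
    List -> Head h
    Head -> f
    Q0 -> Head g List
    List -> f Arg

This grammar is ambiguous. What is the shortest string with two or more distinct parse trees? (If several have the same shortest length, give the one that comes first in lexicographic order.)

length 2: f h has 2 parse trees

Two derivations of f h:
  List ⇒ Head h ⇒ f h
  List ⇒ f Arg ⇒ f h

f h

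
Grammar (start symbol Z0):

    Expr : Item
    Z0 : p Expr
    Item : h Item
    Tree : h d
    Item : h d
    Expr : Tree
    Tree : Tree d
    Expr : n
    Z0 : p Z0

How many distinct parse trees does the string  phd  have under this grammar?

Parse trees for phd:
  [Z0 p [Expr [Item h d]]]
  [Z0 p [Expr [Tree h d]]]

2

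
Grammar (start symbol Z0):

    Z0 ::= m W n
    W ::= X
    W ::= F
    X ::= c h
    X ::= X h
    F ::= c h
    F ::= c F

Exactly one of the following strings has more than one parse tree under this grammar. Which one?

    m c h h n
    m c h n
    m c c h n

m c h n

m c h h n: 1 tree
m c h n: 2 trees
m c c h n: 1 tree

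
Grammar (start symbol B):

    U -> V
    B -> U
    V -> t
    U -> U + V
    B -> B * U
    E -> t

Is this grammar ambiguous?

Only B, U, V are reachable from B; ignoring the rest: B → B * U | U  ;  U → U + V | V  — a left-associative chain with V at the bottom. Each string factors uniquely by precedence.

Unambiguous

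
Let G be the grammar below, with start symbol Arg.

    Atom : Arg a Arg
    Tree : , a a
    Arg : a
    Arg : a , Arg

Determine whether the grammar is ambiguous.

Unambiguous

Only Arg is reachable from Arg; ignoring the rest: Right-recursive list with a separator: after each atom, whether the separator follows determines the rule. One parse per string.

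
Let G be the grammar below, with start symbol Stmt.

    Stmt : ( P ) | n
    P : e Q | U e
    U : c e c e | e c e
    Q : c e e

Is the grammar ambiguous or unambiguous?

Witness: ( e c e e )

Derivation 1: Stmt ⇒ ( P ) ⇒ ( e Q ) ⇒ ( e c e e )
Derivation 2: Stmt ⇒ ( P ) ⇒ ( U e ) ⇒ ( e c e e )

Two distinct leftmost derivations for the same string.

Ambiguous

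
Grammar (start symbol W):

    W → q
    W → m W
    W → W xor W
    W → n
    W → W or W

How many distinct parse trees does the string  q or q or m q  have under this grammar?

Parse trees for q or q or m q:
  [W [W q] or [W [W q] or [W m [W q]]]]
  [W [W [W q] or [W q]] or [W m [W q]]]

2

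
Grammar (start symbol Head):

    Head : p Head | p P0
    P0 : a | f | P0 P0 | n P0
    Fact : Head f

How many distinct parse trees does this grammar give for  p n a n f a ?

7

Parse trees for p n a n f a:
  [Head p [P0 [P0 n [P0 a]] [P0 [P0 n [P0 f]] [P0 a]]]]
  [Head p [P0 [P0 n [P0 a]] [P0 n [P0 [P0 f] [P0 a]]]]]
  [Head p [P0 [P0 [P0 n [P0 a]] [P0 n [P0 f]]] [P0 a]]]
  [Head p [P0 [P0 n [P0 [P0 a] [P0 n [P0 f]]]] [P0 a]]]
  [Head p [P0 n [P0 [P0 a] [P0 [P0 n [P0 f]] [P0 a]]]]]
  [Head p [P0 n [P0 [P0 a] [P0 n [P0 [P0 f] [P0 a]]]]]]
  [Head p [P0 n [P0 [P0 [P0 a] [P0 n [P0 f]]] [P0 a]]]]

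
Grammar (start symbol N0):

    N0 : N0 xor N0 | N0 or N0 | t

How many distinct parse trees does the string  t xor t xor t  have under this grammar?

2

Parse trees for t xor t xor t:
  [N0 [N0 t] xor [N0 [N0 t] xor [N0 t]]]
  [N0 [N0 [N0 t] xor [N0 t]] xor [N0 t]]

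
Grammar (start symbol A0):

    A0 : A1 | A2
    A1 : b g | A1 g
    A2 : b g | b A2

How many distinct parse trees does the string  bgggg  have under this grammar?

Parse trees for bgggg:
  [A0 [A1 [A1 [A1 [A1 b g] g] g] g]]

1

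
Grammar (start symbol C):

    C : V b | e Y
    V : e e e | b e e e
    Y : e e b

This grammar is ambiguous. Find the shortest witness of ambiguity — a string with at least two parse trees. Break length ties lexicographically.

e e e b

length 4: e e e b has 2 parse trees

Two derivations of e e e b:
  C ⇒ V b ⇒ e e e b
  C ⇒ e Y ⇒ e e e b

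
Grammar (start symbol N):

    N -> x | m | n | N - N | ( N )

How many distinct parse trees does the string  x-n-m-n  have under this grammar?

Parse trees for x-n-m-n:
  [N [N x] - [N [N n] - [N [N m] - [N n]]]]
  [N [N x] - [N [N [N n] - [N m]] - [N n]]]
  [N [N [N x] - [N n]] - [N [N m] - [N n]]]
  [N [N [N x] - [N [N n] - [N m]]] - [N n]]
  [N [N [N [N x] - [N n]] - [N m]] - [N n]]

5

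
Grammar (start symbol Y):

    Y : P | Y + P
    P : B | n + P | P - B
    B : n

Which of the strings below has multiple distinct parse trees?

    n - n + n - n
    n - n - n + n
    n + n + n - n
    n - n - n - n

n + n + n - n

n - n + n - n: 1 tree
n - n - n + n: 1 tree
n + n + n - n: 7 trees
n - n - n - n: 1 tree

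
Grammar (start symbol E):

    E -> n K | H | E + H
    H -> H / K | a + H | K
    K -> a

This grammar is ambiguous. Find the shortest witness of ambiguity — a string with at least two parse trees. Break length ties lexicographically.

length 1: no string has ≥2 trees
length 2: no string has ≥2 trees
length 3: a + a has 2 parse trees

Two derivations of a + a:
  E ⇒ H ⇒ a + H ⇒ a + K ⇒ a + a
  E ⇒ E + H ⇒ H + H ⇒ K + H ⇒ a + H ⇒ a + K ⇒ a + a

a + a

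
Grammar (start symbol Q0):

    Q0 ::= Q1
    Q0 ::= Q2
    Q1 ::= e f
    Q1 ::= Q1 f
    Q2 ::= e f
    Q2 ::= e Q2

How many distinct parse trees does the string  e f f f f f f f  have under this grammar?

Parse trees for e f f f f f f f:
  [Q0 [Q1 [Q1 [Q1 [Q1 [Q1 [Q1 [Q1 e f] f] f] f] f] f] f]]

1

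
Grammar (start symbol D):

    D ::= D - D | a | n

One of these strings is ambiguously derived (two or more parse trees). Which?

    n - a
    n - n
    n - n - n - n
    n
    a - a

n - n - n - n

n - a: 1 tree
n - n: 1 tree
n - n - n - n: 5 trees
n: 1 tree
a - a: 1 tree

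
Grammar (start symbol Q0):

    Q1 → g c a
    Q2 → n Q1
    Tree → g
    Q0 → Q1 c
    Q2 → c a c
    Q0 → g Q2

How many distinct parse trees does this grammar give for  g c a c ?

Parse trees for g c a c:
  [Q0 [Q1 g c a] c]
  [Q0 g [Q2 c a c]]

2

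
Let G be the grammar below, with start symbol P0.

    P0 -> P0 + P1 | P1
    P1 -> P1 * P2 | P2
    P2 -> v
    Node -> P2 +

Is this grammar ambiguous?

Unambiguous

(Node is unreachable from P0, so its rules don't affect L(P0).) The grammar is stratified — P0 handles '+' (left-recursive), P1 handles '*', P2 atoms. Each operator has a fixed associativity and precedence level, so every string has one parse.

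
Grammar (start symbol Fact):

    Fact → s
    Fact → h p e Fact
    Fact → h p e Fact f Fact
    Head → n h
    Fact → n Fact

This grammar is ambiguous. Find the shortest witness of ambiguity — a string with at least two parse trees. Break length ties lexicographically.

h p e h p e s f s

length 1: no string has ≥2 trees
length 2: no string has ≥2 trees
length 3: no string has ≥2 trees
length 4: no string has ≥2 trees
length 5: no string has ≥2 trees
length 6: no string has ≥2 trees
length 7: no string has ≥2 trees
length 8: no string has ≥2 trees
length 9: h p e h p e s f s has 2 parse trees

Two derivations of h p e h p e s f s:
  Fact ⇒ h p e Fact ⇒ h p e h p e Fact f Fact ⇒ h p e h p e s f Fact ⇒ h p e h p e s f s
  Fact ⇒ h p e Fact f Fact ⇒ h p e h p e Fact f Fact ⇒ h p e h p e s f Fact ⇒ h p e h p e s f s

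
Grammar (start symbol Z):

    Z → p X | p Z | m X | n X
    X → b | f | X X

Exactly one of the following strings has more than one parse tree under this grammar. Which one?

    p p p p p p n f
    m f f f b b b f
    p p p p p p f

p p p p p p n f: 1 tree
m f f f b b b f: 132 trees
p p p p p p f: 1 tree

m f f f b b b f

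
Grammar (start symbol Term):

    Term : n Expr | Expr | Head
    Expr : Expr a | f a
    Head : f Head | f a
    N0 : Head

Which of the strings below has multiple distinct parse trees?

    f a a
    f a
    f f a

f a a: 1 tree
f a: 2 trees
f f a: 1 tree

f a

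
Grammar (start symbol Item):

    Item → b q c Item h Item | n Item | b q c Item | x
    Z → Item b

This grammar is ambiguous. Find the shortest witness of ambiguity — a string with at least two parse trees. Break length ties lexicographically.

length 1: no string has ≥2 trees
length 2: no string has ≥2 trees
length 3: no string has ≥2 trees
length 4: no string has ≥2 trees
length 5: no string has ≥2 trees
length 6: no string has ≥2 trees
length 7: no string has ≥2 trees
length 8: no string has ≥2 trees
length 9: b q c b q c x h x has 2 parse trees

Two derivations of b q c b q c x h x:
  Item ⇒ b q c Item h Item ⇒ b q c b q c Item h Item ⇒ b q c b q c x h Item ⇒ b q c b q c x h x
  Item ⇒ b q c Item ⇒ b q c b q c Item h Item ⇒ b q c b q c x h Item ⇒ b q c b q c x h x

b q c b q c x h x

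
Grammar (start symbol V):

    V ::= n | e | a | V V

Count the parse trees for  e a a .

Parse trees for e a a:
  [V [V e] [V [V a] [V a]]]
  [V [V [V e] [V a]] [V a]]

2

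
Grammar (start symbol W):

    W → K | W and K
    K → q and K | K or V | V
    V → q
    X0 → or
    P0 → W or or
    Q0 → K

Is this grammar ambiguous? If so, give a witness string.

Ambiguous

Witness: q and q

Derivation 1: W ⇒ K ⇒ q and K ⇒ q and V ⇒ q and q
Derivation 2: W ⇒ W and K ⇒ K and K ⇒ V and K ⇒ q and K ⇒ q and V ⇒ q and q

Two distinct leftmost derivations for the same string.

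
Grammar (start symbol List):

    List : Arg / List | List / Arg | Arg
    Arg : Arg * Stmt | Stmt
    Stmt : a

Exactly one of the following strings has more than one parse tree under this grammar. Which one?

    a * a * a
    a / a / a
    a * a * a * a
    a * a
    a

a / a / a

a * a * a: 1 tree
a / a / a: 4 trees
a * a * a * a: 1 tree
a * a: 1 tree
a: 1 tree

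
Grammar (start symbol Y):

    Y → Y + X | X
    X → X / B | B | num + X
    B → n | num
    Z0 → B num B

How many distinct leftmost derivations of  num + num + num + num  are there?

Parse trees for num + num + num + num:
  [Y [Y [X [B num]]] + [X num + [X num + [X [B num]]]]]
  [Y [Y [Y [X [B num]]] + [X [B num]]] + [X num + [X [B num]]]]
  [Y [Y [X num + [X [B num]]]] + [X num + [X [B num]]]]
  [Y [Y [Y [X [B num]]] + [X num + [X [B num]]]] + [X [B num]]]
  [Y [Y [Y [Y [X [B num]]] + [X [B num]]] + [X [B num]]] + [X [B num]]]
  [Y [Y [Y [X num + [X [B num]]]] + [X [B num]]] + [X [B num]]]
  [Y [Y [X num + [X num + [X [B num]]]]] + [X [B num]]]
  [Y [X num + [X num + [X num + [X [B num]]]]]]

8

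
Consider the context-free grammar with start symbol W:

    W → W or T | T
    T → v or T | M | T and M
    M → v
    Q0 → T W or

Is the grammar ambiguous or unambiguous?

Ambiguous

Witness: v or v

Derivation 1: W ⇒ W or T ⇒ T or T ⇒ M or T ⇒ v or T ⇒ v or M ⇒ v or v
Derivation 2: W ⇒ T ⇒ v or T ⇒ v or M ⇒ v or v

Two distinct leftmost derivations for the same string.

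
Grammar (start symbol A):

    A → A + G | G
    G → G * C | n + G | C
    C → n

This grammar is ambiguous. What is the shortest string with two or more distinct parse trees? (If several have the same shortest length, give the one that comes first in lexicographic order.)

n + n

length 1: no string has ≥2 trees
length 3: n + n has 2 parse trees

Two derivations of n + n:
  A ⇒ A + G ⇒ G + G ⇒ C + G ⇒ n + G ⇒ n + C ⇒ n + n
  A ⇒ G ⇒ n + G ⇒ n + C ⇒ n + n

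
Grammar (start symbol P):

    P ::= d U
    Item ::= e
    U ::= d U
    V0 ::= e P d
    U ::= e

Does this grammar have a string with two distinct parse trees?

Unambiguous

(V0, Item are unreachable from P, so their rules don't affect L(P).) Restricted to the reachable nonterminals, every rule has the form A → t or A → t B, and no two rules for the same A share a first terminal. The grammar encodes a DFA — one run per string.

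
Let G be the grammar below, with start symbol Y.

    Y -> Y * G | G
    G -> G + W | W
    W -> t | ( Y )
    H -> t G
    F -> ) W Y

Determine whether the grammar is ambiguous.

(H, F are unreachable from Y, so their rules don't affect L(Y).) Y → Y * G | G  ;  G → G + W | W  — a left-associative chain with W at the bottom. Each string factors uniquely by precedence.

Unambiguous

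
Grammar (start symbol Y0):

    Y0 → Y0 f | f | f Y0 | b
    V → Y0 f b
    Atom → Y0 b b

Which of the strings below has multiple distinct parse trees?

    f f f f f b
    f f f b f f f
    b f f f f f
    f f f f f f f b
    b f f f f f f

f f f f f b: 1 tree
f f f b f f f: 20 trees
b f f f f f: 1 tree
f f f f f f f b: 1 tree
b f f f f f f: 1 tree

f f f b f f f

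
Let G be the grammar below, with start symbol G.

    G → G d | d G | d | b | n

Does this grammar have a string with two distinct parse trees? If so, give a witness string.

Ambiguous

Witness: d d

Derivation 1: G ⇒ G d ⇒ d d
Derivation 2: G ⇒ d G ⇒ d d

Two distinct leftmost derivations for the same string.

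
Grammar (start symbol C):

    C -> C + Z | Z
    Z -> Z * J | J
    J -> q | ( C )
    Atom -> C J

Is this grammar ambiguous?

(Atom is unreachable from C, so its rules don't affect L(C).) This is a standard precedence ladder (C over Z over J), with each level left-recursive on its own operator ('+' at C, '*' at Z). That structure is LR(1), hence unambiguous.

Unambiguous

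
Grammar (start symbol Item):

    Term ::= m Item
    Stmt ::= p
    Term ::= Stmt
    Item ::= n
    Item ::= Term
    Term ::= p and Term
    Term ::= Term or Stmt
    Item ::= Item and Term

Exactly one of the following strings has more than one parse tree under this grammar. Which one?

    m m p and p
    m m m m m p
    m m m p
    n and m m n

m m p and p: 4 trees
m m m m m p: 1 tree
m m m p: 1 tree
n and m m n: 1 tree

m m p and p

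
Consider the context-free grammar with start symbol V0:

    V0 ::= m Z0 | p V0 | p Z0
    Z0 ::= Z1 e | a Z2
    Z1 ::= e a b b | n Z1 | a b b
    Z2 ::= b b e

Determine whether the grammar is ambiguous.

Ambiguous

Witness: m a b b e

Derivation 1: V0 ⇒ m Z0 ⇒ m Z1 e ⇒ m a b b e
Derivation 2: V0 ⇒ m Z0 ⇒ m a Z2 ⇒ m a b b e

Two distinct leftmost derivations for the same string.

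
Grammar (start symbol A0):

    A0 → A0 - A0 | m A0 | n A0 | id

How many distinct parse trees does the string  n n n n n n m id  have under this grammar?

1

Parse trees for n n n n n n m id:
  [A0 n [A0 n [A0 n [A0 n [A0 n [A0 n [A0 m [A0 id]]]]]]]]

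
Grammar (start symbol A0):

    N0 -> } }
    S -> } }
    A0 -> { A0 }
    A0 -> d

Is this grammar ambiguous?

Unambiguous

(S, N0 are unreachable from A0, so their rules don't affect L(A0).) Each string is a nest of matched brackets around a single atom. An opening bracket forces the recursive rule; an atom forces the base rule.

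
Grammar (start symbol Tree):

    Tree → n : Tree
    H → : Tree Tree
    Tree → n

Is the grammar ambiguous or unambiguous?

Only Tree is reachable from Tree; ignoring the rest: The reachable grammar is A → atom sep A | atom. Each atom is followed by either the separator (recurse) or end-of-string (stop) — no choice point.

Unambiguous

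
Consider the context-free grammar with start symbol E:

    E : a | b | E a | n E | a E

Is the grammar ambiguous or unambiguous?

Witness: a a

Derivation 1: E ⇒ E a ⇒ a a
Derivation 2: E ⇒ a E ⇒ a a

Two distinct leftmost derivations for the same string.

Ambiguous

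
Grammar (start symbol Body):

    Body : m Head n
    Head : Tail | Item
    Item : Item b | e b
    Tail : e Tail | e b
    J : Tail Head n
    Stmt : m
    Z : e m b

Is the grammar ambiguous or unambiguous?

Witness: m e b n

Derivation 1: Body ⇒ m Head n ⇒ m Tail n ⇒ m e b n
Derivation 2: Body ⇒ m Head n ⇒ m Item n ⇒ m e b n

Two distinct leftmost derivations for the same string.

Ambiguous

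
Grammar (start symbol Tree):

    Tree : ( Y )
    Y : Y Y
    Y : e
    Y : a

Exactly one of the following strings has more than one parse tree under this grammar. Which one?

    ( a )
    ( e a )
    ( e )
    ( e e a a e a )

( a ): 1 tree
( e a ): 1 tree
( e ): 1 tree
( e e a a e a ): 42 trees

( e e a a e a )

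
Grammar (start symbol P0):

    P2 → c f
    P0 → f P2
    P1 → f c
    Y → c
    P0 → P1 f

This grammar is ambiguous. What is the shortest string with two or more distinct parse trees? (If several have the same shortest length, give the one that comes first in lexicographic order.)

length 3: f c f has 2 parse trees

Two derivations of f c f:
  P0 ⇒ f P2 ⇒ f c f
  P0 ⇒ P1 f ⇒ f c f

f c f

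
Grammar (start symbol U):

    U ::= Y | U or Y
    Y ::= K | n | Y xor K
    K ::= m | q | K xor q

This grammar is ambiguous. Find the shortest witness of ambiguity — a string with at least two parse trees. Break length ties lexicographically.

m xor q

length 1: no string has ≥2 trees
length 3: m xor q has 2 parse trees

Two derivations of m xor q:
  U ⇒ Y ⇒ K ⇒ K xor q ⇒ m xor q
  U ⇒ Y ⇒ Y xor K ⇒ K xor K ⇒ m xor K ⇒ m xor q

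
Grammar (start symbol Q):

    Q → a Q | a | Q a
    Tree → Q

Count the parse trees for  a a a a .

8

Parse trees for a a a a:
  [Q a [Q a [Q a [Q a]]]]
  [Q a [Q a [Q [Q a] a]]]
  [Q a [Q [Q a [Q a]] a]]
  [Q a [Q [Q [Q a] a] a]]
  [Q [Q a [Q a [Q a]]] a]
  [Q [Q a [Q [Q a] a]] a]
  [Q [Q [Q a [Q a]] a] a]
  [Q [Q [Q [Q a] a] a] a]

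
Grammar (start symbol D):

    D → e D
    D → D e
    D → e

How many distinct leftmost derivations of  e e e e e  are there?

16

Parse trees for e e e e e (showing first 6 of 16):
  [D e [D e [D e [D e [D e]]]]]
  [D e [D e [D e [D [D e] e]]]]
  [D e [D e [D [D e [D e]] e]]]
  [D e [D e [D [D [D e] e] e]]]
  [D e [D [D e [D e [D e]]] e]]
  [D e [D [D e [D [D e] e]] e]]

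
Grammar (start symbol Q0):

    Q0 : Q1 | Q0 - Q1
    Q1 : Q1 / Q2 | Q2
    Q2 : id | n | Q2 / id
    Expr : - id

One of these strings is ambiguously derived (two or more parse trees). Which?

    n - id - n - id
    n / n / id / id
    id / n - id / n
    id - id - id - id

n / n / id / id

n - id - n - id: 1 tree
n / n / id / id: 4 trees
id / n - id / n: 1 tree
id - id - id - id: 1 tree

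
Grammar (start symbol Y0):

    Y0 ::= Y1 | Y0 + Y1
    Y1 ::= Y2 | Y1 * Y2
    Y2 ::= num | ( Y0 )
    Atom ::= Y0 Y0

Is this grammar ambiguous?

Only Y0, Y1, Y2 are reachable from Y0; ignoring the rest: Y0 → Y0 + Y1 | Y1  ;  Y1 → Y1 * Y2 | Y2  — a left-associative chain with Y2 at the bottom. Each string factors uniquely by precedence.

Unambiguous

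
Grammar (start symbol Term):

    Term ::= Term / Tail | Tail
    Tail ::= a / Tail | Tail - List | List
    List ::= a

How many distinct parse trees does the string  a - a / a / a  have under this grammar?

2

Parse trees for a - a / a / a:
  [Term [Term [Tail [Tail [List a]] - [List a]]] / [Tail a / [Tail [List a]]]]
  [Term [Term [Term [Tail [Tail [List a]] - [List a]]] / [Tail [List a]]] / [Tail [List a]]]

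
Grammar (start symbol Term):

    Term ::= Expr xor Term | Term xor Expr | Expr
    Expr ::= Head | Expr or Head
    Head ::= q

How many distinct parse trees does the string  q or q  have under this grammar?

Parse trees for q or q:
  [Term [Expr [Expr [Head q]] or [Head q]]]

1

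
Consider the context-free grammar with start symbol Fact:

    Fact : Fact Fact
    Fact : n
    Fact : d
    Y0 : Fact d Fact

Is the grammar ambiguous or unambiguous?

Ambiguous

Witness: d d d

Derivation 1: Fact ⇒ Fact Fact ⇒ Fact Fact Fact ⇒ d Fact Fact ⇒ d d Fact ⇒ d d d
Derivation 2: Fact ⇒ Fact Fact ⇒ d Fact ⇒ d Fact Fact ⇒ d d Fact ⇒ d d d

Two distinct leftmost derivations for the same string.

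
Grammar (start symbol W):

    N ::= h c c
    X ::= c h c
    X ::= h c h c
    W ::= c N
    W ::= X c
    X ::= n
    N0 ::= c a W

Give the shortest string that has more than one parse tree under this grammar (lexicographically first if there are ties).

c h c c

length 2: no string has ≥2 trees
length 4: c h c c has 2 parse trees

Two derivations of c h c c:
  W ⇒ c N ⇒ c h c c
  W ⇒ X c ⇒ c h c c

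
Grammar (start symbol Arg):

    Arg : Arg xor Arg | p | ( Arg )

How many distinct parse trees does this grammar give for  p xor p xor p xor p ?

Parse trees for p xor p xor p xor p:
  [Arg [Arg p] xor [Arg [Arg p] xor [Arg [Arg p] xor [Arg p]]]]
  [Arg [Arg p] xor [Arg [Arg [Arg p] xor [Arg p]] xor [Arg p]]]
  [Arg [Arg [Arg p] xor [Arg p]] xor [Arg [Arg p] xor [Arg p]]]
  [Arg [Arg [Arg p] xor [Arg [Arg p] xor [Arg p]]] xor [Arg p]]
  [Arg [Arg [Arg [Arg p] xor [Arg p]] xor [Arg p]] xor [Arg p]]

5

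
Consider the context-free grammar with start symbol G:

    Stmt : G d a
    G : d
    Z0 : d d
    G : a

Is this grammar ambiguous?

Unambiguous

(Z0, Stmt are unreachable from G, so their rules don't affect L(G).) The reachable rules are right-linear with at most one rule per (nonterminal, next-terminal) pair. Each input token forces the next rule, so parsing is deterministic.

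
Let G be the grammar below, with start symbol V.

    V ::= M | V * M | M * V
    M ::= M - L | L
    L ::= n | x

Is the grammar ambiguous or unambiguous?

Ambiguous

Witness: n * n

Derivation 1: V ⇒ V * M ⇒ M * M ⇒ L * M ⇒ n * M ⇒ n * L ⇒ n * n
Derivation 2: V ⇒ M * V ⇒ L * V ⇒ n * V ⇒ n * M ⇒ n * L ⇒ n * n

Two distinct leftmost derivations for the same string.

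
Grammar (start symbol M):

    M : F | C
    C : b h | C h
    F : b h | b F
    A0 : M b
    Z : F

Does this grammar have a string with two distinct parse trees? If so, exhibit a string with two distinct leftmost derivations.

Witness: b h

Derivation 1: M ⇒ F ⇒ b h
Derivation 2: M ⇒ C ⇒ b h

Two distinct leftmost derivations for the same string.

Ambiguous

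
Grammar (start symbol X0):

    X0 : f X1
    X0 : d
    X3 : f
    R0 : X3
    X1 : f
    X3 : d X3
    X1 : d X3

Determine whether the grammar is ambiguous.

Only X0, X1, X3 are reachable from X0; ignoring the rest: Each reachable nonterminal has at most one production per leading terminal, and all productions are right-linear; the derivation is determined token-by-token.

Unambiguous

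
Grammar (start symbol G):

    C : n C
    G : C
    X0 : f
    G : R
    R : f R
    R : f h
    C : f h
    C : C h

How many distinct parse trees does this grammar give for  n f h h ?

2

Parse trees for n f h h:
  [G [C n [C [C f h] h]]]
  [G [C [C n [C f h]] h]]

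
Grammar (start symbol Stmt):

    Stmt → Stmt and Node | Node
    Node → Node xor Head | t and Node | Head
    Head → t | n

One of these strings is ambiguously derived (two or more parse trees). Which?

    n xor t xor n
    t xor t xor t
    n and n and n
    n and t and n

n and t and n

n xor t xor n: 1 tree
t xor t xor t: 1 tree
n and n and n: 1 tree
n and t and n: 2 trees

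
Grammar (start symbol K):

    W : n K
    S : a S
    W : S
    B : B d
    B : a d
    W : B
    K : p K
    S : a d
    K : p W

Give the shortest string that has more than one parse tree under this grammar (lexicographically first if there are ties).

length 3: p a d has 2 parse trees

Two derivations of p a d:
  K ⇒ p W ⇒ p S ⇒ p a d
  K ⇒ p W ⇒ p B ⇒ p a d

p a d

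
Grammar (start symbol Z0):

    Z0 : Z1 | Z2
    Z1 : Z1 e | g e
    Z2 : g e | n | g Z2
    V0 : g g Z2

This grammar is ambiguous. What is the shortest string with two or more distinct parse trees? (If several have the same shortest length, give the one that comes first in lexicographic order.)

length 1: no string has ≥2 trees
length 2: g e has 2 parse trees

Two derivations of g e:
  Z0 ⇒ Z1 ⇒ g e
  Z0 ⇒ Z2 ⇒ g e

g e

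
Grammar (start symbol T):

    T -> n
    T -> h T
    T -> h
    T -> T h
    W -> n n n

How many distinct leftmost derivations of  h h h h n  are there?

Parse trees for h h h h n:
  [T h [T h [T h [T h [T n]]]]]

1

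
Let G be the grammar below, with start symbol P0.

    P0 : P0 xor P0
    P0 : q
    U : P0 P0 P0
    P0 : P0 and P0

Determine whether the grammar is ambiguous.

Ambiguous

Witness: q and q and q

Derivation 1: P0 ⇒ P0 and P0 ⇒ q and P0 ⇒ q and P0 and P0 ⇒ q and q and P0 ⇒ q and q and q
Derivation 2: P0 ⇒ P0 and P0 ⇒ P0 and P0 and P0 ⇒ q and P0 and P0 ⇒ q and q and P0 ⇒ q and q and q

Two distinct leftmost derivations for the same string.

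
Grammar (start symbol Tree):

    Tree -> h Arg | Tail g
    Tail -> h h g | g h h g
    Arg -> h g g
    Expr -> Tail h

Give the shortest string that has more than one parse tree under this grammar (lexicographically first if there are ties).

h h g g

length 4: h h g g has 2 parse trees

Two derivations of h h g g:
  Tree ⇒ h Arg ⇒ h h g g
  Tree ⇒ Tail g ⇒ h h g g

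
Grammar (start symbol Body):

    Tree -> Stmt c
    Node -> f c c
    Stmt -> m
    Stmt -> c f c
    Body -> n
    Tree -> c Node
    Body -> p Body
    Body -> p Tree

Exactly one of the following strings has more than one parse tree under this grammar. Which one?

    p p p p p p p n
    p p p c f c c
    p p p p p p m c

p p p p p p p n: 1 tree
p p p c f c c: 2 trees
p p p p p p m c: 1 tree

p p p c f c c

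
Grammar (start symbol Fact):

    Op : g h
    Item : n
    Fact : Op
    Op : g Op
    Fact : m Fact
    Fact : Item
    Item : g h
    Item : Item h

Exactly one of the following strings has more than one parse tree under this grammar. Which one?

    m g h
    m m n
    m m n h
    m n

m g h

m g h: 2 trees
m m n: 1 tree
m m n h: 1 tree
m n: 1 tree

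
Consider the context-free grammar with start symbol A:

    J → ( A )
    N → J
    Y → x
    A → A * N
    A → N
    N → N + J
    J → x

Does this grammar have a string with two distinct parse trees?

(Y is unreachable from A, so its rules don't affect L(A).) A → A * N | N  ;  N → N + J | J  — a left-associative chain with J at the bottom. Each string factors uniquely by precedence.

Unambiguous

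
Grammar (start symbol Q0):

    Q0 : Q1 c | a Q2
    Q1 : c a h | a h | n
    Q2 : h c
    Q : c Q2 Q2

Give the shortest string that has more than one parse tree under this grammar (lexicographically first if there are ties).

a h c

length 2: no string has ≥2 trees
length 3: a h c has 2 parse trees

Two derivations of a h c:
  Q0 ⇒ Q1 c ⇒ a h c
  Q0 ⇒ a Q2 ⇒ a h c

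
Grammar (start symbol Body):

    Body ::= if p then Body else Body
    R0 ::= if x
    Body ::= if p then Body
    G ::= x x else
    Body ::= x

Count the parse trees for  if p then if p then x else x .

Parse trees for if p then if p then x else x:
  [Body if p then [Body if p then [Body x]] else [Body x]]
  [Body if p then [Body if p then [Body x] else [Body x]]]

2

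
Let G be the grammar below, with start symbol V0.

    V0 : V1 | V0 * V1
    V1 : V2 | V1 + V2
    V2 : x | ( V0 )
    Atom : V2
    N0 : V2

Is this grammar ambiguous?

Unambiguous

Only V0, V1, V2 are reachable from V0; ignoring the rest: The grammar is stratified — V0 handles '*' (left-recursive), V1 handles '+', V2 atoms. Each operator has a fixed associativity and precedence level, so every string has one parse.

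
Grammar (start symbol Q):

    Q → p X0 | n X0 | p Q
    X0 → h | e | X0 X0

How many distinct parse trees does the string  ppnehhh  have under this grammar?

5

Parse trees for ppnehhh:
  [Q p [Q p [Q n [X0 [X0 e] [X0 [X0 h] [X0 [X0 h] [X0 h]]]]]]]
  [Q p [Q p [Q n [X0 [X0 e] [X0 [X0 [X0 h] [X0 h]] [X0 h]]]]]]
  [Q p [Q p [Q n [X0 [X0 [X0 e] [X0 h]] [X0 [X0 h] [X0 h]]]]]]
  [Q p [Q p [Q n [X0 [X0 [X0 e] [X0 [X0 h] [X0 h]]] [X0 h]]]]]
  [Q p [Q p [Q n [X0 [X0 [X0 [X0 e] [X0 h]] [X0 h]] [X0 h]]]]]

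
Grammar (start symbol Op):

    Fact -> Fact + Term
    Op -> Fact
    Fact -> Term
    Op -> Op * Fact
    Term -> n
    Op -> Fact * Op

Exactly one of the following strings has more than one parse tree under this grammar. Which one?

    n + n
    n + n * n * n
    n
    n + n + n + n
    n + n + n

n + n * n * n

n + n: 1 tree
n + n * n * n: 4 trees
n: 1 tree
n + n + n + n: 1 tree
n + n + n: 1 tree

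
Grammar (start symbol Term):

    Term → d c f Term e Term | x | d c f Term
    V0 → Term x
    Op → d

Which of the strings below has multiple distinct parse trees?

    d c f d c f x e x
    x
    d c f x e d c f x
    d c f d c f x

d c f d c f x e x

d c f d c f x e x: 2 trees
x: 1 tree
d c f x e d c f x: 1 tree
d c f d c f x: 1 tree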